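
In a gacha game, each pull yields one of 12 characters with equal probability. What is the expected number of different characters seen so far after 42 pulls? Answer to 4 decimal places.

For each character, P(seen in 42 pulls) = 1 - (11/12)^42 = 0.97412.
By linearity of expectation, E[distinct seen] = 12·(1 - (11/12)^42) = 11.68950.

11.6895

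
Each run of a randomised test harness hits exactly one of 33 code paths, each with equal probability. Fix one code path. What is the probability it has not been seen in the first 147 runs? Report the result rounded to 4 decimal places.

0.0109

On each run the fixed code path fails to appear with probability 32/33.
P(still missing after 147) = (32/33)^147 = 0.01085.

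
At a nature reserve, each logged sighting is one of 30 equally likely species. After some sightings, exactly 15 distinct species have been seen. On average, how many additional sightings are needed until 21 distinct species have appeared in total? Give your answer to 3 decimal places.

From k distinct to k+1 distinct takes on average 30/(30-k) sightings.
Sum over k = 15,...,20: E = 30/15 + 30/14 + 30/13 + 30/12 + 30/11 + 30/10 = 14.6778.

14.678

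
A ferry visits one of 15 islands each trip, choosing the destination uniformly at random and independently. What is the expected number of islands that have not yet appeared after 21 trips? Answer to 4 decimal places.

For each island, P(unseen after 21) = (14/15)^21 = 0.23484.
By linearity of expectation, E[unseen] = 15·(14/15)^21 = 3.52260.

3.5226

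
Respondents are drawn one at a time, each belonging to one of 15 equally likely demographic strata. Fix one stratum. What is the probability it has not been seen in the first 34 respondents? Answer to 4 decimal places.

On each respondent the fixed stratum fails to appear with probability 14/15.
P(still missing after 34) = (14/15)^34 = 0.09577.

0.0958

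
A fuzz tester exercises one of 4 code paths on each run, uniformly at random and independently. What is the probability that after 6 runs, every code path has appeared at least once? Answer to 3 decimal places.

Let A_i be the event that code path i is missing after 6 runs. By inclusion–exclusion on the A_i,
P(all seen) = Σ_{j=0}^{4} (-1)^j C(4,j)((4-j)/4)^6
= 1.0000 - 0.7119 + 0.0938 - 0.0010 + 0.0000
= 0.3809.

0.381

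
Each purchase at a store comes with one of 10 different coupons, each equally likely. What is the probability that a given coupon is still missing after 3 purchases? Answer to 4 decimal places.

0.7290

Each purchase misses the fixed coupon with probability (10-1)/10 = 9/10, independently.
P(still missing after 3) = (9/10)^3 = 0.72900.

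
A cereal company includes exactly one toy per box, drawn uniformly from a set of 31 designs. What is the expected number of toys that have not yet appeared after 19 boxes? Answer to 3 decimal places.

16.626

For each toy, P(unseen after 19) = (30/31)^19 = 0.5363.
By linearity of expectation, E[unseen] = 31·(30/31)^19 = 16.6262.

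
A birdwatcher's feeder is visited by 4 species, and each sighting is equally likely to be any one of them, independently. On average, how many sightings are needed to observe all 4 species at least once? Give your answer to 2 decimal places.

After k distinct species have appeared, the next sighting gives a new one with probability (4-k)/4, so the expected wait for the (k+1)-th is 4/(4-k).
E[T] = 4/4 + 4/3 + 4/2 + 4/1 = 4·H_{4}.
H_{4} = 2.083, so E[T] = 8.333.

8.33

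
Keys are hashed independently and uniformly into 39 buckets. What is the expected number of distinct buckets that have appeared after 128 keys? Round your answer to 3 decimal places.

For each bucket, P(seen in 128 keys) = 1 - (38/39)^128 = 0.9640.
By linearity of expectation, E[distinct seen] = 39·(1 - (38/39)^128) = 37.5969.

37.597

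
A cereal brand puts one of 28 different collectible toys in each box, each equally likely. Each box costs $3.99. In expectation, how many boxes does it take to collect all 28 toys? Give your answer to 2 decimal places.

After k distinct toys have appeared, the next box gives a new one with probability (28-k)/28, so the expected wait for the (k+1)-th is 28/(28-k).
E[T] = 28/28 + 28/27 + 28/26 + ... + 28/2 + 28/1 = 28·H_{28}.
H_{28} = 3.927, so E[T] = 109.961.

109.96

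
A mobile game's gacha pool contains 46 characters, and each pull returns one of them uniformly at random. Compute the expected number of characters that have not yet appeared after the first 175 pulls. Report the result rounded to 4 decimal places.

0.9825

For each character, P(unseen after 175) = (45/46)^175 = 0.02136.
By linearity of expectation, E[unseen] = 46·(45/46)^175 = 0.98249.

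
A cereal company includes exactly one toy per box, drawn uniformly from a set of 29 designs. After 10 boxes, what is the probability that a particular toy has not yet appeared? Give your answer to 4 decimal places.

0.7040

On each box the fixed toy fails to appear with probability 28/29.
P(still missing after 10) = (28/29)^10 = 0.70404.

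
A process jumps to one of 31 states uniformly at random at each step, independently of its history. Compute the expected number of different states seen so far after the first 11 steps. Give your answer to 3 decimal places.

9.387

For each state, P(seen in 11 steps) = 1 - (30/31)^11 = 0.3028.
By linearity of expectation, E[distinct seen] = 31·(1 - (30/31)^11) = 9.3869.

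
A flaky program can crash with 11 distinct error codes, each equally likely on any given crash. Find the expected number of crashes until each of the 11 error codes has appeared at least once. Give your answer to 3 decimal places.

Split into phases: going from k distinct to k+1 distinct takes on average 11/(11-k) crashes.
E[T] = 11/11 + 11/10 + 11/9 + ... + 11/2 + 11/1 = 11·H_{11}.
H_{11} = 3.0199, so E[T] = 33.2187.

33.219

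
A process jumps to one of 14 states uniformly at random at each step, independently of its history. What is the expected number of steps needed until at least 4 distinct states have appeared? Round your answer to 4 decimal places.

Going from k to k+1 distinct takes a geometric number of steps with mean 14/(14-k).
Sum over k = 0,...,3: E = 14/14 + 14/13 + 14/12 + 14/11 = 4.51632.

4.5163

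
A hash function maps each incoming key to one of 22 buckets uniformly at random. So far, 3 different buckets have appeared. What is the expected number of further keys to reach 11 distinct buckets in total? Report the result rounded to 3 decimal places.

With k distinct buckets already seen, the next new one takes an expected 22/(22-k) keys.
Sum over k = 3,...,10: E = 22/19 + 22/18 + 22/17 + ... + 22/13 + 22/12 = 11.6130.

11.613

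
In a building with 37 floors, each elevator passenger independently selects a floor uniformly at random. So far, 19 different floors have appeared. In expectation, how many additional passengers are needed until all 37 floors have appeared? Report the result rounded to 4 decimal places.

129.3190

From k distinct to k+1 distinct takes on average 37/(37-k) passengers.
Sum over k = 19,...,36: E = 37/18 + 37/17 + 37/16 + ... + 37/2 + 37/1 = 129.31900.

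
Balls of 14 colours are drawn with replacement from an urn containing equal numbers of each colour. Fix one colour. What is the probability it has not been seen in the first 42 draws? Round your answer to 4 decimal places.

Each draw misses the fixed colour with probability (14-1)/14 = 13/14, independently.
P(still missing after 42) = (13/14)^42 = 0.04449.

0.0445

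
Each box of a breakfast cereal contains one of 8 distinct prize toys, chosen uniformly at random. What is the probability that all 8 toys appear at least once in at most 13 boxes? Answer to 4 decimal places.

By inclusion–exclusion over which toys are missing,
P(all seen) = Σ_{j=0}^{8} (-1)^j C(8,j)((8-j)/8)^13
= 1.00000 - 1.40992 + 0.66520 - 0.12434 + 0.00854 - 0.00016 + 0.00000 - 0.00000 + 0.00000
= 0.13932.

0.1393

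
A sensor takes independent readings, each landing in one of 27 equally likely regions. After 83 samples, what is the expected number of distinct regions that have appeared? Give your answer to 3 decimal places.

25.823

For each region, P(seen in 83 samples) = 1 - (26/27)^83 = 0.9564.
By linearity of expectation, E[distinct seen] = 27·(1 - (26/27)^83) = 25.8225.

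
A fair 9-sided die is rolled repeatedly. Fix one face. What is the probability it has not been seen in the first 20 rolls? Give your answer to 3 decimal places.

0.095

On each roll the fixed face fails to appear with probability 8/9.
P(still missing after 20) = (8/9)^20 = 0.0948.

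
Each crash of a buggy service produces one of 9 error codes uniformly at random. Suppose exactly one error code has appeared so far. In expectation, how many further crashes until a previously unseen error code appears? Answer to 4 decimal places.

Each crash yields a new error code with probability (9-1)/9 = 8/9, so the wait is geometric with mean 9/8.
E = 9/8 = 1.12500.

1.1250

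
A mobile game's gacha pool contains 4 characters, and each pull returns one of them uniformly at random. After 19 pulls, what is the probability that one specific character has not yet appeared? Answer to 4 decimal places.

On each pull the fixed character fails to appear with probability 3/4.
P(still missing after 19) = (3/4)^19 = 0.00423.

0.0042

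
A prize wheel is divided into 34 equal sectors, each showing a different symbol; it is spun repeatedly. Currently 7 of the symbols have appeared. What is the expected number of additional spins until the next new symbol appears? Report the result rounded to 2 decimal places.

1.26

Each spin yields a new symbol with probability (34-7)/34 = 27/34, so the wait is geometric with mean 34/27.
E = 34/27 = 1.259.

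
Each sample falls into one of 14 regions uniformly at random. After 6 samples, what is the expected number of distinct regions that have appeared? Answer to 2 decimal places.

5.03

For each region, P(seen in 6 samples) = 1 - (13/14)^6 = 0.359.
By linearity of expectation, E[distinct seen] = 14·(1 - (13/14)^6) = 5.025.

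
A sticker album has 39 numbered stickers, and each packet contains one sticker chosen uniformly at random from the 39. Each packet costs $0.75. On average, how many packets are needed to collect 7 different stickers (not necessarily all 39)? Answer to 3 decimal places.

Going from k to k+1 distinct takes a geometric number of packets with mean 39/(39-k).
Sum over k = 0,...,6: E = 39/39 + 39/38 + 39/37 + ... + 39/34 + 39/33 = 7.6069.

7.607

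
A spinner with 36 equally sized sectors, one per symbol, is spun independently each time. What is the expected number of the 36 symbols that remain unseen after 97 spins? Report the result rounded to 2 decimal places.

2.34

For each symbol, P(unseen after 97) = (35/36)^97 = 0.065.
By linearity of expectation, E[unseen] = 36·(35/36)^97 = 2.342.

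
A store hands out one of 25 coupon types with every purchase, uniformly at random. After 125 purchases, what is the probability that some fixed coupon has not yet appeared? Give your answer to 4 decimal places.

Each purchase misses the fixed coupon with probability (25-1)/25 = 24/25, independently.
P(still missing after 125) = (24/25)^125 = 0.00608.

0.0061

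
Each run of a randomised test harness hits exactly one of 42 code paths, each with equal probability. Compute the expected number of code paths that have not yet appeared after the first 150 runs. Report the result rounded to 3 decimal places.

For each code path, P(unseen after 150) = (41/42)^150 = 0.0269.
By linearity of expectation, E[unseen] = 42·(41/42)^150 = 1.1309.

1.131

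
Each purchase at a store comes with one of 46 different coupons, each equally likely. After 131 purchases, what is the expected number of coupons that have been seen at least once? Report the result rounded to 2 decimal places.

43.42

For each coupon, P(seen in 131 purchases) = 1 - (45/46)^131 = 0.944.
By linearity of expectation, E[distinct seen] = 46·(1 - (45/46)^131) = 43.416.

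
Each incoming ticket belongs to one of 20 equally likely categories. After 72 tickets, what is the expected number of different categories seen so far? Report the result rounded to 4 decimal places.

19.5021

For each category, P(seen in 72 tickets) = 1 - (19/20)^72 = 0.97511.
By linearity of expectation, E[distinct seen] = 20·(1 - (19/20)^72) = 19.50211.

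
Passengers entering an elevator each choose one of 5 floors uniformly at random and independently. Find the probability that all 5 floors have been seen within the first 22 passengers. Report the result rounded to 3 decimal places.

Let A_i be the event that floor i is missing after 22 passengers. By inclusion–exclusion on the A_i,
P(all seen) = Σ_{j=0}^{5} (-1)^j C(5,j)((5-j)/5)^22
= 1.0000 - 0.0369 + 0.0001 - 0.0000 + 0.0000 - 0.0000
= 0.9632.

0.963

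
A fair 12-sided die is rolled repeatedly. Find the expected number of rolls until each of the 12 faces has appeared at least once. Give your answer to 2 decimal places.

After k distinct faces have appeared, the next roll gives a new one with probability (12-k)/12, so the expected wait for the (k+1)-th is 12/(12-k).
E[T] = 12/12 + 12/11 + 12/10 + ... + 12/2 + 12/1 = 12·H_{12}.
H_{12} = 3.103, so E[T] = 37.239.

37.24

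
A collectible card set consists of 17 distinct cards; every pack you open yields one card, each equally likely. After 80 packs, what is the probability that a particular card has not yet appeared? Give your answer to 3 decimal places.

On each pack the fixed card fails to appear with probability 16/17.
P(still missing after 80) = (16/17)^80 = 0.0078.

0.008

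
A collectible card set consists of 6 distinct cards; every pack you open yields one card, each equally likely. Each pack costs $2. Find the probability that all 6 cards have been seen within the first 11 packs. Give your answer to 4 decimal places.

By inclusion–exclusion over which cards are missing,
P(all seen) = Σ_{j=0}^{6} (-1)^j C(6,j)((6-j)/6)^11
= 1.00000 - 0.80753 + 0.17342 - 0.00977 + 0.00008 - 0.00000 + 0.00000
= 0.35621.

0.3562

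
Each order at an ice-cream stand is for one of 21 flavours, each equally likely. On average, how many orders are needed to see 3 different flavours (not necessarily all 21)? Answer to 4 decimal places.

3.1553

With k distinct flavours already seen, the next new one arrives after an expected 21/(21-k) orders.
Sum over k = 0,...,2: E = 21/21 + 21/20 + 21/19 = 3.15526.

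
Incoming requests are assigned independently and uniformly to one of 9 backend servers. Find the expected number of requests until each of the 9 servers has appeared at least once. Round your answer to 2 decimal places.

25.46

Split into phases: going from k distinct to k+1 distinct takes on average 9/(9-k) requests.
E[T] = 9/9 + 9/8 + 9/7 + ... + 9/2 + 9/1 = 9·H_{9}.
H_{9} = 2.829, so E[T] = 25.461.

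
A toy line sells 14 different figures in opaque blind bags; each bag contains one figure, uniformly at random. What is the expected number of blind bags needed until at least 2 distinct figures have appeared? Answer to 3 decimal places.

Going from k to k+1 distinct takes a geometric number of blind bags with mean 14/(14-k).
Sum over k = 0,...,1: E = 14/14 + 14/13 = 2.0769.

2.077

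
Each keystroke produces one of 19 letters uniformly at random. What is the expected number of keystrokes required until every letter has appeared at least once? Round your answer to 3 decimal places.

67.407

After k distinct letters have appeared, the next keystroke gives a new one with probability (19-k)/19, so the expected wait for the (k+1)-th is 19/(19-k).
E[T] = 19/19 + 19/18 + 19/17 + ... + 19/2 + 19/1 = 19·H_{19}.
H_{19} = 3.5477, so E[T] = 67.4071.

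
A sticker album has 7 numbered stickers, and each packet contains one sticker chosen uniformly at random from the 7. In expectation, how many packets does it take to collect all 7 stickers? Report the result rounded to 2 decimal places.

After k distinct stickers have appeared, the next packet gives a new one with probability (7-k)/7, so the expected wait for the (k+1)-th is 7/(7-k).
E[T] = 7/7 + 7/6 + 7/5 + ... + 7/2 + 7/1 = 7·H_{7}.
H_{7} = 2.593, so E[T] = 18.150.

18.15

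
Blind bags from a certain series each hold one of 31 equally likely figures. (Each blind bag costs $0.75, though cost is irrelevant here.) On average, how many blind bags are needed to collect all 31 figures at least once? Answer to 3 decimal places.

The wait to go from k to k+1 distinct figures is geometric with mean 31/(31-k).
E[T] = 31/31 + 31/30 + 31/29 + ... + 31/2 + 31/1 = 31·H_{31}.
H_{31} = 4.0272, so E[T] = 124.8446.

124.845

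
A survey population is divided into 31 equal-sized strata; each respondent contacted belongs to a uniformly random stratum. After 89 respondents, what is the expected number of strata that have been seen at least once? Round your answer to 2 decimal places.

For each stratum, P(seen in 89 respondents) = 1 - (30/31)^89 = 0.946.
By linearity of expectation, E[distinct seen] = 31·(1 - (30/31)^89) = 29.325.

29.33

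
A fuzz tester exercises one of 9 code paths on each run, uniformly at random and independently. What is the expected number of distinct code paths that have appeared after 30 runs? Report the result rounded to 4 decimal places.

For each code path, P(seen in 30 runs) = 1 - (8/9)^30 = 0.97080.
By linearity of expectation, E[distinct seen] = 9·(1 - (8/9)^30) = 8.73717.

8.7372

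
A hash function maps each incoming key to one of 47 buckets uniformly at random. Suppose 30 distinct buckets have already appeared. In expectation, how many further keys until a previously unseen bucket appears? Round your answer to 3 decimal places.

The number of keys until the next new bucket is geometric with success probability 17/47, so its mean is 47/17.
E = 47/17 = 2.7647.

2.765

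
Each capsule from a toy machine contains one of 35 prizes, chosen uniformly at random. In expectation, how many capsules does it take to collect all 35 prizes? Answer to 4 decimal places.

145.1373

The wait to go from k to k+1 distinct prizes is geometric with mean 35/(35-k).
E[T] = 35/35 + 35/34 + 35/33 + ... + 35/2 + 35/1 = 35·H_{35}.
H_{35} = 4.14678, so E[T] = 145.13735.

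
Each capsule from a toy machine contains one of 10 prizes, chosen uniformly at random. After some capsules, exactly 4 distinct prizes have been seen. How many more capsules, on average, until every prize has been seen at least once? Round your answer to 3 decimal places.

From k distinct to k+1 distinct takes on average 10/(10-k) capsules.
Sum over k = 4,...,9: E = 10/6 + 10/5 + 10/4 + 10/3 + 10/2 + 10/1 = 24.5000.

24.500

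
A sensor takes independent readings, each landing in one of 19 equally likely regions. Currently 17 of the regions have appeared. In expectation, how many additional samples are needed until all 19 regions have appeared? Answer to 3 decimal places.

28.500

The wait to go from k to k+1 distinct regions is geometric with mean 19/(19-k).
Sum over k = 17,...,18: E = 19/2 + 19/1 = 28.5000.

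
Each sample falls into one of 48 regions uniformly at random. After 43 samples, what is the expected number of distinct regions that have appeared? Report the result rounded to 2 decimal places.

28.59

For each region, P(seen in 43 samples) = 1 - (47/48)^43 = 0.596.
By linearity of expectation, E[distinct seen] = 48·(1 - (47/48)^43) = 28.588.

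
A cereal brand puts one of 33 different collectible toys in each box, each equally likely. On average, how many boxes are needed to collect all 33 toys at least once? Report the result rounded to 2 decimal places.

134.93

The wait to go from k to k+1 distinct toys is geometric with mean 33/(33-k).
E[T] = 33/33 + 33/32 + 33/31 + ... + 33/2 + 33/1 = 33·H_{33}.
H_{33} = 4.089, so E[T] = 134.930.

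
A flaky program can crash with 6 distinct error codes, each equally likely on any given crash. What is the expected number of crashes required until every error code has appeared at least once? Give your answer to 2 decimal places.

The wait to go from k to k+1 distinct error codes is geometric with mean 6/(6-k).
E[T] = 6/6 + 6/5 + 6/4 + 6/3 + 6/2 + 6/1 = 6·H_{6}.
H_{6} = 2.450, so E[T] = 14.700.

14.70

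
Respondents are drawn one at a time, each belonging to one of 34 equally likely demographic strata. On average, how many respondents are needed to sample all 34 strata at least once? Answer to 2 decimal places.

Split into phases: going from k distinct to k+1 distinct takes on average 34/(34-k) respondents.
E[T] = 34/34 + 34/33 + 34/32 + ... + 34/2 + 34/1 = 34·H_{34}.
H_{34} = 4.118, so E[T] = 140.019.

140.02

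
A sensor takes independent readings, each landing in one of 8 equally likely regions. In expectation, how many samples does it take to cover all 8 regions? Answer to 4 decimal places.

21.7429

Split into phases: going from k distinct to k+1 distinct takes on average 8/(8-k) samples.
E[T] = 8/8 + 8/7 + 8/6 + ... + 8/2 + 8/1 = 8·H_{8}.
H_{8} = 2.71786, so E[T] = 21.74286.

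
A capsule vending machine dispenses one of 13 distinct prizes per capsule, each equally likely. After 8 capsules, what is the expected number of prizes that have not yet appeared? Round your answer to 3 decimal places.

For each prize, P(unseen after 8) = (12/13)^8 = 0.5271.
By linearity of expectation, E[unseen] = 13·(12/13)^8 = 6.8525.

6.852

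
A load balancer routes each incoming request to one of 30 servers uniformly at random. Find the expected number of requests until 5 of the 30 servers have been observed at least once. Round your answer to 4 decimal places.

5.3709

With k distinct servers already seen, the next new one arrives after an expected 30/(30-k) requests.
Sum over k = 0,...,4: E = 30/30 + 30/29 + 30/28 + 30/27 + 30/26 = 5.37087.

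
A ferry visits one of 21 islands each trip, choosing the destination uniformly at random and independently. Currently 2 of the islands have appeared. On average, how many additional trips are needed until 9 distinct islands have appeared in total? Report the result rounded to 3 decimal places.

9.335

The wait to go from k to k+1 distinct islands is geometric with mean 21/(21-k).
Sum over k = 2,...,8: E = 21/19 + 21/18 + 21/17 + ... + 21/14 + 21/13 = 9.3351.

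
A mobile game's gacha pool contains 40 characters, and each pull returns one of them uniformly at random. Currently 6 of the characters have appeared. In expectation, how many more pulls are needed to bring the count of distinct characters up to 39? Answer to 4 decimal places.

124.7284

From k distinct to k+1 distinct takes on average 40/(40-k) pulls.
Sum over k = 6,...,38: E = 40/34 + 40/33 + 40/32 + ... + 40/3 + 40/2 = 124.72840.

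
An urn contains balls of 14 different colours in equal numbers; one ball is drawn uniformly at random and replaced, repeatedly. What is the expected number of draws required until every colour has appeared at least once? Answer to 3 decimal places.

45.522

After k distinct colours have appeared, the next draw gives a new one with probability (14-k)/14, so the expected wait for the (k+1)-th is 14/(14-k).
E[T] = 14/14 + 14/13 + 14/12 + ... + 14/2 + 14/1 = 14·H_{14}.
H_{14} = 3.2516, so E[T] = 45.5219.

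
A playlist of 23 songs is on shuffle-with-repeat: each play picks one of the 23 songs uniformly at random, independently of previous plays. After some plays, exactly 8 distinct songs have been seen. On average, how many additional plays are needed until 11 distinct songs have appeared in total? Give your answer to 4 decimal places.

4.9454

With k distinct songs already seen, the next new one takes an expected 23/(23-k) plays.
Sum over k = 8,...,10: E = 23/15 + 23/14 + 23/13 = 4.94542.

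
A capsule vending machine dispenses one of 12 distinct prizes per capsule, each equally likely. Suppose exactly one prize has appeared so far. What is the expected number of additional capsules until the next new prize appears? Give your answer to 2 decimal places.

1.09

The number of capsules until the next new prize is geometric with success probability 11/12, so its mean is 12/11.
E = 12/11 = 1.091.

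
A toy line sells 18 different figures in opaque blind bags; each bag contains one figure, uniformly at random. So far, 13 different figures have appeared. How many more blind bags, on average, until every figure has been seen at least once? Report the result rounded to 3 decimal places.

From k distinct to k+1 distinct takes on average 18/(18-k) blind bags.
Sum over k = 13,...,17: E = 18/5 + 18/4 + 18/3 + 18/2 + 18/1 = 41.1000.

41.100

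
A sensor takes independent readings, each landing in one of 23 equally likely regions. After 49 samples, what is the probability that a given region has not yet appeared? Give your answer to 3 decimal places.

On each sample the fixed region fails to appear with probability 22/23.
P(still missing after 49) = (22/23)^49 = 0.1133.

0.113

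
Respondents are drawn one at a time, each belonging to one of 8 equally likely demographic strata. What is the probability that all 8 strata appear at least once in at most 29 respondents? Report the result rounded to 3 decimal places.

Let A_i be the event that stratum i is missing after 29 respondents. By inclusion–exclusion on the A_i,
P(all seen) = Σ_{j=0}^{8} (-1)^j C(8,j)((8-j)/8)^29
= 1.0000 - 0.1665 + 0.0067 - 0.0001 + 0.0000 - 0.0000 + 0.0000 - 0.0000 + 0.0000
= 0.8401.

0.840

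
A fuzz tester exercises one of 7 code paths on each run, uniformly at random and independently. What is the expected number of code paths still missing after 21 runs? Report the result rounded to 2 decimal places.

0.27

For each code path, P(unseen after 21) = (6/7)^21 = 0.039.
By linearity of expectation, E[unseen] = 7·(6/7)^21 = 0.275.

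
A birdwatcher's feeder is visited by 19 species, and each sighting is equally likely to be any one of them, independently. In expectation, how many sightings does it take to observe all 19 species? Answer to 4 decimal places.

67.4071

The wait to go from k to k+1 distinct species is geometric with mean 19/(19-k).
E[T] = 19/19 + 19/18 + 19/17 + ... + 19/2 + 19/1 = 19·H_{19}.
H_{19} = 3.54774, so E[T] = 67.40705.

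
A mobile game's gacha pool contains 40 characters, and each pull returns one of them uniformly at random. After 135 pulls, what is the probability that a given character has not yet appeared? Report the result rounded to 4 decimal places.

Each pull misses the fixed character with probability (40-1)/40 = 39/40, independently.
P(still missing after 135) = (39/40)^135 = 0.03278.

0.0328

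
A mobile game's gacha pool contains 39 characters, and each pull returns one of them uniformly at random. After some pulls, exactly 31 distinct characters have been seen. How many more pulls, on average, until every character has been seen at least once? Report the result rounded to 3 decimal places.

The wait to go from k to k+1 distinct characters is geometric with mean 39/(39-k).
Sum over k = 31,...,38: E = 39/8 + 39/7 + 39/6 + ... + 39/2 + 39/1 = 105.9964.

105.996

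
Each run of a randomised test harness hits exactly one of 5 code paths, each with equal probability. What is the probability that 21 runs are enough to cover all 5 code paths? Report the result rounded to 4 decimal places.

By inclusion–exclusion over which code paths are missing,
P(all seen) = Σ_{j=0}^{5} (-1)^j C(5,j)((5-j)/5)^21
= 1.00000 - 0.04612 + 0.00022 - 0.00000 + 0.00000 - 0.00000
= 0.95410.

0.9541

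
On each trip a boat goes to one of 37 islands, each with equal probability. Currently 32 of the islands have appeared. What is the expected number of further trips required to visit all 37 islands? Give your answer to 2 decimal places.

84.48

The wait to go from k to k+1 distinct islands is geometric with mean 37/(37-k).
Sum over k = 32,...,36: E = 37/5 + 37/4 + 37/3 + 37/2 + 37/1 = 84.483.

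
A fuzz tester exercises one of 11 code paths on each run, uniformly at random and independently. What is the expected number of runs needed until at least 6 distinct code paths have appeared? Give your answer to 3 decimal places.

With k distinct code paths already seen, the next new one arrives after an expected 11/(11-k) runs.
Sum over k = 0,...,5: E = 11/11 + 11/10 + 11/9 + 11/8 + 11/7 + 11/6 = 8.1020.

8.102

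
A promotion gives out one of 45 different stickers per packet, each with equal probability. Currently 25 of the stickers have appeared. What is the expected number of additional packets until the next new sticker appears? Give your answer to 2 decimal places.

2.25

Each packet yields a new sticker with probability (45-25)/45 = 20/45, so the wait is geometric with mean 45/20.
E = 45/20 = 2.250.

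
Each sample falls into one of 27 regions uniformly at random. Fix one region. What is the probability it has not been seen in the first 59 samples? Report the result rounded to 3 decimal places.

On each sample the fixed region fails to appear with probability 26/27.
P(still missing after 59) = (26/27)^59 = 0.1079.

0.108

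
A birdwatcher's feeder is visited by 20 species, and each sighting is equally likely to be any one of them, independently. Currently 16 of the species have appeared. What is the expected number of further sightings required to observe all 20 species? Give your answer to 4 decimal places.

From k distinct to k+1 distinct takes on average 20/(20-k) sightings.
Sum over k = 16,...,19: E = 20/4 + 20/3 + 20/2 + 20/1 = 41.66667.

41.6667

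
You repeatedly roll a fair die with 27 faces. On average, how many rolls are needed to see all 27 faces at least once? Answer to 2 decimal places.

105.07

After k distinct faces have appeared, the next roll gives a new one with probability (27-k)/27, so the expected wait for the (k+1)-th is 27/(27-k).
E[T] = 27/27 + 27/26 + 27/25 + ... + 27/2 + 27/1 = 27·H_{27}.
H_{27} = 3.891, so E[T] = 105.069.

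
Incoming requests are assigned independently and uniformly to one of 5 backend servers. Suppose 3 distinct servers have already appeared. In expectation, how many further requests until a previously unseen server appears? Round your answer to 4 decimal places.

2.5000

Each request yields a new server with probability (5-3)/5 = 2/5, so the wait is geometric with mean 5/2.
E = 5/2 = 2.50000.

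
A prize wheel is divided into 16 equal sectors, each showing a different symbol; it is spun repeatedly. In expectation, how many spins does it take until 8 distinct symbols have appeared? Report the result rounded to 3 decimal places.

10.606

Going from k to k+1 distinct takes a geometric number of spins with mean 16/(16-k).
Sum over k = 0,...,7: E = 16/16 + 16/15 + 16/14 + ... + 16/10 + 16/9 = 10.6059.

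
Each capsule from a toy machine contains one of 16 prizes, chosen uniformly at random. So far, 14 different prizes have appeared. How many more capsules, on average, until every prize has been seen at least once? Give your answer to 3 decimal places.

The wait to go from k to k+1 distinct prizes is geometric with mean 16/(16-k).
Sum over k = 14,...,15: E = 16/2 + 16/1 = 24.0000.

24.000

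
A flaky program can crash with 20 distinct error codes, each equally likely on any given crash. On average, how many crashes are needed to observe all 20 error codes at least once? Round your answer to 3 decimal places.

After k distinct error codes have appeared, the next crash gives a new one with probability (20-k)/20, so the expected wait for the (k+1)-th is 20/(20-k).
E[T] = 20/20 + 20/19 + 20/18 + ... + 20/2 + 20/1 = 20·H_{20}.
H_{20} = 3.5977, so E[T] = 71.9548.

71.955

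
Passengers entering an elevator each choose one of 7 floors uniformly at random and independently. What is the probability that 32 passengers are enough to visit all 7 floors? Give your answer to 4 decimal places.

Let A_i be the event that floor i is missing after 32 passengers. By inclusion–exclusion on the A_i,
P(all seen) = Σ_{j=0}^{7} (-1)^j C(7,j)((7-j)/7)^32
= 1.00000 - 0.05044 + 0.00044 - 0.00000 + 0.00000 - 0.00000 + 0.00000 - 0.00000
= 0.95000.

0.9500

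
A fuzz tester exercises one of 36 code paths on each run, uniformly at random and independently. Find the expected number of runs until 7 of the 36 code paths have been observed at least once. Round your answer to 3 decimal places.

7.665

With k distinct code paths already seen, the next new one arrives after an expected 36/(36-k) runs.
Sum over k = 0,...,6: E = 36/36 + 36/35 + 36/34 + ... + 36/31 + 36/30 = 7.6646.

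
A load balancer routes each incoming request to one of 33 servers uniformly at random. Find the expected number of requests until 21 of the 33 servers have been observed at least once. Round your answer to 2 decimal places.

32.52

With k distinct servers already seen, the next new one arrives after an expected 33/(33-k) requests.
Sum over k = 0,...,20: E = 33/33 + 33/32 + 33/31 + ... + 33/14 + 33/13 = 32.524.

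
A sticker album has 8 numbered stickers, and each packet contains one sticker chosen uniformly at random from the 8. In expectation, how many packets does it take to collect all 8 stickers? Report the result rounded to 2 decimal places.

21.74

Split into phases: going from k distinct to k+1 distinct takes on average 8/(8-k) packets.
E[T] = 8/8 + 8/7 + 8/6 + ... + 8/2 + 8/1 = 8·H_{8}.
H_{8} = 2.718, so E[T] = 21.743.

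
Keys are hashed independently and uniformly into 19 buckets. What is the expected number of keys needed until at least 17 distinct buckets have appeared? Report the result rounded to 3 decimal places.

Going from k to k+1 distinct takes a geometric number of keys with mean 19/(19-k).
Sum over k = 0,...,16: E = 19/19 + 19/18 + 19/17 + ... + 19/4 + 19/3 = 38.9071.

38.907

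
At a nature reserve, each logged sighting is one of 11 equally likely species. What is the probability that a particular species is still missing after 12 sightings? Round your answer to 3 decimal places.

0.319

Each sighting misses the fixed species with probability (11-1)/11 = 10/11, independently.
P(still missing after 12) = (10/11)^12 = 0.3186.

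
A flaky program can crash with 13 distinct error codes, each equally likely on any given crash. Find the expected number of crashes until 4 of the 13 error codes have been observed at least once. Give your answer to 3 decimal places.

4.565

Going from k to k+1 distinct takes a geometric number of crashes with mean 13/(13-k).
Sum over k = 0,...,3: E = 13/13 + 13/12 + 13/11 + 13/10 = 4.5652.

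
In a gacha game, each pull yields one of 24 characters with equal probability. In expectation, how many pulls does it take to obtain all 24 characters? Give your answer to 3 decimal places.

After k distinct characters have appeared, the next pull gives a new one with probability (24-k)/24, so the expected wait for the (k+1)-th is 24/(24-k).
E[T] = 24/24 + 24/23 + 24/22 + ... + 24/2 + 24/1 = 24·H_{24}.
H_{24} = 3.7760, so E[T] = 90.6230.

90.623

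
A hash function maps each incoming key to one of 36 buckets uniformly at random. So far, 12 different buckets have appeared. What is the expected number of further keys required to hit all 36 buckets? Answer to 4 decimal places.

The wait to go from k to k+1 distinct buckets is geometric with mean 36/(36-k).
Sum over k = 12,...,35: E = 36/24 + 36/23 + 36/22 + ... + 36/2 + 36/1 = 135.93449.

135.9345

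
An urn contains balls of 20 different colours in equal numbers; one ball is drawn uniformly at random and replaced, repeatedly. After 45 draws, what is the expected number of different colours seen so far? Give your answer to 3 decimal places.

18.011

For each colour, P(seen in 45 draws) = 1 - (19/20)^45 = 0.9006.
By linearity of expectation, E[distinct seen] = 20·(1 - (19/20)^45) = 18.0112.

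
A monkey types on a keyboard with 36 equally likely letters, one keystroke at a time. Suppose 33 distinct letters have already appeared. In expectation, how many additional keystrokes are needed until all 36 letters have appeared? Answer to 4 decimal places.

From k distinct to k+1 distinct takes on average 36/(36-k) keystrokes.
Sum over k = 33,...,35: E = 36/3 + 36/2 + 36/1 = 66.00000.

66.0000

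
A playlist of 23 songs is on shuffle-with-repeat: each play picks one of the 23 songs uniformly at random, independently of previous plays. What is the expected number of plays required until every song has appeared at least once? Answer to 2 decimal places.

The wait to go from k to k+1 distinct songs is geometric with mean 23/(23-k).
E[T] = 23/23 + 23/22 + 23/21 + ... + 23/2 + 23/1 = 23·H_{23}.
H_{23} = 3.734, so E[T] = 85.889.

85.89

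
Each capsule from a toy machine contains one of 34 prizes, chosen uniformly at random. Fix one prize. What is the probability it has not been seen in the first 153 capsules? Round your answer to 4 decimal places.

0.0104

On each capsule the fixed prize fails to appear with probability 33/34.
P(still missing after 153) = (33/34)^153 = 0.01038.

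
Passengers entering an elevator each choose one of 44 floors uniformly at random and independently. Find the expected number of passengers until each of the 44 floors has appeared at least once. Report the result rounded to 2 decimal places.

192.40

The wait to go from k to k+1 distinct floors is geometric with mean 44/(44-k).
E[T] = 44/44 + 44/43 + 44/42 + ... + 44/2 + 44/1 = 44·H_{44}.
H_{44} = 4.373, so E[T] = 192.400.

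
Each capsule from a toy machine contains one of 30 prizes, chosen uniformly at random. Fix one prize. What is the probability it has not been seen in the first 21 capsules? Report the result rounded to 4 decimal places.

0.4907

Each capsule misses the fixed prize with probability (30-1)/30 = 29/30, independently.
P(still missing after 21) = (29/30)^21 = 0.49069.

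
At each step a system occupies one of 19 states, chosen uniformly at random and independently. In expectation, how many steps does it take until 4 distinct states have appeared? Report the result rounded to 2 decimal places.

4.36

With k distinct states already seen, the next new one arrives after an expected 19/(19-k) steps.
Sum over k = 0,...,3: E = 19/19 + 19/18 + 19/17 + 19/16 = 4.361.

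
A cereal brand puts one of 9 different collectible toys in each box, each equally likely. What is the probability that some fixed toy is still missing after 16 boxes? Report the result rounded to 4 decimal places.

0.1519

Each box misses the fixed toy with probability (9-1)/9 = 8/9, independently.
P(still missing after 16) = (8/9)^16 = 0.15190.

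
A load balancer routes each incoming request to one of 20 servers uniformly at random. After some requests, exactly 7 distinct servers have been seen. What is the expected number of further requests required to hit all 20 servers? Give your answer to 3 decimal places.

63.603

From k distinct to k+1 distinct takes on average 20/(20-k) requests.
Sum over k = 7,...,19: E = 20/13 + 20/12 + 20/11 + ... + 20/2 + 20/1 = 63.6027.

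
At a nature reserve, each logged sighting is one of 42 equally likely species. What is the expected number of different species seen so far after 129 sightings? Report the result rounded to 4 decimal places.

For each species, P(seen in 129 sightings) = 1 - (41/42)^129 = 0.95534.
By linearity of expectation, E[distinct seen] = 42·(1 - (41/42)^129) = 40.12411.

40.1241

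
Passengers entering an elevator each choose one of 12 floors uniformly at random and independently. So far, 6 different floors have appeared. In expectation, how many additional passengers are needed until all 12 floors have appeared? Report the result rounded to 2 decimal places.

With k distinct floors already seen, the next new one takes an expected 12/(12-k) passengers.
Sum over k = 6,...,11: E = 12/6 + 12/5 + 12/4 + 12/3 + 12/2 + 12/1 = 29.400.

29.40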